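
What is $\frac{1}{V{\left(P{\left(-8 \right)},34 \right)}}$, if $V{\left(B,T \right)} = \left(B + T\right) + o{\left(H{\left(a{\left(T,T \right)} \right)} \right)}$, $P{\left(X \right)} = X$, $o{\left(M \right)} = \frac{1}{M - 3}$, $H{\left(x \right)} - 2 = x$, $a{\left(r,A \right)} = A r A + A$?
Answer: $\frac{39337}{1022763} \approx 0.038462$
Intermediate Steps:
$a{\left(r,A \right)} = A + r A^{2}$ ($a{\left(r,A \right)} = r A^{2} + A = A + r A^{2}$)
$H{\left(x \right)} = 2 + x$
$o{\left(M \right)} = \frac{1}{-3 + M}$
$V{\left(B,T \right)} = B + T + \frac{1}{-1 + T \left(1 + T^{2}\right)}$ ($V{\left(B,T \right)} = \left(B + T\right) + \frac{1}{-3 + \left(2 + T \left(1 + T T\right)\right)} = \left(B + T\right) + \frac{1}{-3 + \left(2 + T \left(1 + T^{2}\right)\right)} = \left(B + T\right) + \frac{1}{-1 + T \left(1 + T^{2}\right)} = B + T + \frac{1}{-1 + T \left(1 + T^{2}\right)}$)
$\frac{1}{V{\left(P{\left(-8 \right)},34 \right)}} = \frac{1}{\frac{1}{-1 + 34 \left(1 + 34^{2}\right)} \left(1 + \left(-1 + 34 \left(1 + 34^{2}\right)\right) \left(-8 + 34\right)\right)} = \frac{1}{\frac{1}{-1 + 34 \left(1 + 1156\right)} \left(1 + \left(-1 + 34 \left(1 + 1156\right)\right) 26\right)} = \frac{1}{\frac{1}{-1 + 34 \cdot 1157} \left(1 + \left(-1 + 34 \cdot 1157\right) 26\right)} = \frac{1}{\frac{1}{-1 + 39338} \left(1 + \left(-1 + 39338\right) 26\right)} = \frac{1}{\frac{1}{39337} \left(1 + 39337 \cdot 26\right)} = \frac{1}{\frac{1}{39337} \left(1 + 1022762\right)} = \frac{1}{\frac{1}{39337} \cdot 1022763} = \frac{1}{\frac{1022763}{39337}} = \frac{39337}{1022763}$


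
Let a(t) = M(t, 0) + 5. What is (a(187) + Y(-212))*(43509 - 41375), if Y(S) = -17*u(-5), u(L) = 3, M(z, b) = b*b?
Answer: -98164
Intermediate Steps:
M(z, b) = b**2
Y(S) = -51 (Y(S) = -17*3 = -51)
a(t) = 5 (a(t) = 0**2 + 5 = 0 + 5 = 5)
(a(187) + Y(-212))*(43509 - 41375) = (5 - 51)*(43509 - 41375) = -46*2134 = -98164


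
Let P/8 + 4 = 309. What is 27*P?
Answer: 65880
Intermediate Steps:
P = 2440 (P = -32 + 8*309 = -32 + 2472 = 2440)
27*P = 27*2440 = 65880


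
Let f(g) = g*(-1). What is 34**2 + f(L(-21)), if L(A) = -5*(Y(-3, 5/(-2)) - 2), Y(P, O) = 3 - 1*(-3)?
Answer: 1176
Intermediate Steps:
Y(P, O) = 6 (Y(P, O) = 3 + 3 = 6)
L(A) = -20 (L(A) = -5*(6 - 2) = -5*4 = -20)
f(g) = -g
34**2 + f(L(-21)) = 34**2 - 1*(-20) = 1156 + 20 = 1176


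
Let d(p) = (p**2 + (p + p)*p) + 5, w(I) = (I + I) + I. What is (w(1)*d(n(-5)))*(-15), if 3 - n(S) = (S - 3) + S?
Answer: -34785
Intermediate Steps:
n(S) = 6 - 2*S (n(S) = 3 - ((S - 3) + S) = 3 - ((-3 + S) + S) = 3 - (-3 + 2*S) = 3 + (3 - 2*S) = 6 - 2*S)
w(I) = 3*I (w(I) = 2*I + I = 3*I)
d(p) = 5 + 3*p**2 (d(p) = (p**2 + (2*p)*p) + 5 = (p**2 + 2*p**2) + 5 = 3*p**2 + 5 = 5 + 3*p**2)
(w(1)*d(n(-5)))*(-15) = ((3*1)*(5 + 3*(6 - 2*(-5))**2))*(-15) = (3*(5 + 3*(6 + 10)**2))*(-15) = (3*(5 + 3*16**2))*(-15) = (3*(5 + 3*256))*(-15) = (3*(5 + 768))*(-15) = (3*773)*(-15) = 2319*(-15) = -34785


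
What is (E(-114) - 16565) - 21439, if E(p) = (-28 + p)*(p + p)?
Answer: -5628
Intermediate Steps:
E(p) = 2*p*(-28 + p) (E(p) = (-28 + p)*(2*p) = 2*p*(-28 + p))
(E(-114) - 16565) - 21439 = (2*(-114)*(-28 - 114) - 16565) - 21439 = (2*(-114)*(-142) - 16565) - 21439 = (32376 - 16565) - 21439 = 15811 - 21439 = -5628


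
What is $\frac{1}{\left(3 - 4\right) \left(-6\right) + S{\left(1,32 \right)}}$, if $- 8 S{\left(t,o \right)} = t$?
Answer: $\frac{8}{47} \approx 0.17021$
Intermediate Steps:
$S{\left(t,o \right)} = - \frac{t}{8}$
$\frac{1}{\left(3 - 4\right) \left(-6\right) + S{\left(1,32 \right)}} = \frac{1}{\left(3 - 4\right) \left(-6\right) - \frac{1}{8}} = \frac{1}{\left(-1\right) \left(-6\right) - \frac{1}{8}} = \frac{1}{6 - \frac{1}{8}} = \frac{1}{\frac{47}{8}} = \frac{8}{47}$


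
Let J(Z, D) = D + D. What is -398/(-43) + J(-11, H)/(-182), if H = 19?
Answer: 35401/3913 ≈ 9.0470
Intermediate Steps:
J(Z, D) = 2*D
-398/(-43) + J(-11, H)/(-182) = -398/(-43) + (2*19)/(-182) = -398*(-1/43) + 38*(-1/182) = 398/43 - 19/91 = 35401/3913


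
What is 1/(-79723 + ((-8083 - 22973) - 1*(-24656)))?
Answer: -1/86123 ≈ -1.1611e-5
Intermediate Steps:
1/(-79723 + ((-8083 - 22973) - 1*(-24656))) = 1/(-79723 + (-31056 + 24656)) = 1/(-79723 - 6400) = 1/(-86123) = -1/86123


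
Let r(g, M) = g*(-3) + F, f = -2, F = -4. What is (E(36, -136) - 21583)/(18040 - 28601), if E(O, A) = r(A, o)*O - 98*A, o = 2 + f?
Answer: -6289/10561 ≈ -0.59549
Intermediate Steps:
o = 0 (o = 2 - 2 = 0)
r(g, M) = -4 - 3*g (r(g, M) = g*(-3) - 4 = -3*g - 4 = -4 - 3*g)
E(O, A) = -98*A + O*(-4 - 3*A) (E(O, A) = (-4 - 3*A)*O - 98*A = O*(-4 - 3*A) - 98*A = -98*A + O*(-4 - 3*A))
(E(36, -136) - 21583)/(18040 - 28601) = ((-98*(-136) - 1*36*(4 + 3*(-136))) - 21583)/(18040 - 28601) = ((13328 - 1*36*(4 - 408)) - 21583)/(-10561) = ((13328 - 1*36*(-404)) - 21583)*(-1/10561) = ((13328 + 14544) - 21583)*(-1/10561) = (27872 - 21583)*(-1/10561) = 6289*(-1/10561) = -6289/10561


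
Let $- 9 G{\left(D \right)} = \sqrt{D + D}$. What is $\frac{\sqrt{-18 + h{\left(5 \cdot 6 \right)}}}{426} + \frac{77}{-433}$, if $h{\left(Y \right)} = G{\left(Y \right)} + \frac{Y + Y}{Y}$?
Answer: $- \frac{77}{433} + \frac{i \sqrt{144 + 2 \sqrt{15}}}{1278} \approx -0.17783 + 0.0096389 i$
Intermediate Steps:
$G{\left(D \right)} = - \frac{\sqrt{2} \sqrt{D}}{9}$ ($G{\left(D \right)} = - \frac{\sqrt{D + D}}{9} = - \frac{\sqrt{2 D}}{9} = - \frac{\sqrt{2} \sqrt{D}}{9}$)
$h{\left(Y \right)} = 2 - \frac{\sqrt{2} \sqrt{Y}}{9}$ ($h{\left(Y \right)} = - \frac{\sqrt{2} \sqrt{Y}}{9} + \frac{Y + Y}{Y} = - \frac{\sqrt{2} \sqrt{Y}}{9} + \frac{2 Y}{Y} = - \frac{\sqrt{2} \sqrt{Y}}{9} + 2 = 2 - \frac{\sqrt{2} \sqrt{Y}}{9}$)
$\frac{\sqrt{-18 + h{\left(5 \cdot 6 \right)}}}{426} + \frac{77}{-433} = \frac{\sqrt{-18 + \left(2 - \frac{\sqrt{2} \sqrt{5 \cdot 6}}{9}\right)}}{426} + \frac{77}{-433} = \sqrt{-18 + \left(2 - \frac{\sqrt{2} \sqrt{30}}{9}\right)} \frac{1}{426} + 77 \left(- \frac{1}{433}\right) = \sqrt{-18 + \left(2 - \frac{2 \sqrt{15}}{9}\right)} \frac{1}{426} - \frac{77}{433} = \sqrt{-16 - \frac{2 \sqrt{15}}{9}} \cdot \frac{1}{426} - \frac{77}{433} = \frac{\sqrt{-16 - \frac{2 \sqrt{15}}{9}}}{426} - \frac{77}{433} = - \frac{77}{433} + \frac{\sqrt{-16 - \frac{2 \sqrt{15}}{9}}}{426}$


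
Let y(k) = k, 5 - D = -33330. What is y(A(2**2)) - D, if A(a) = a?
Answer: -33331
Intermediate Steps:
D = 33335 (D = 5 - 1*(-33330) = 5 + 33330 = 33335)
y(A(2**2)) - D = 2**2 - 1*33335 = 4 - 33335 = -33331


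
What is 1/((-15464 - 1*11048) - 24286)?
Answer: -1/50798 ≈ -1.9686e-5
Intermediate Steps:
1/((-15464 - 1*11048) - 24286) = 1/((-15464 - 11048) - 24286) = 1/(-26512 - 24286) = 1/(-50798) = -1/50798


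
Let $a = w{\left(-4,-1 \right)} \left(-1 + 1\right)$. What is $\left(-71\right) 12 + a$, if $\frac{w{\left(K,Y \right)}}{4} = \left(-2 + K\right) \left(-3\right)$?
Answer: $-852$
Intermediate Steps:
$w{\left(K,Y \right)} = 24 - 12 K$ ($w{\left(K,Y \right)} = 4 \left(-2 + K\right) \left(-3\right) = 4 \left(6 - 3 K\right) = 24 - 12 K$)
$a = 0$ ($a = \left(24 - -48\right) \left(-1 + 1\right) = \left(24 + 48\right) 0 = 72 \cdot 0 = 0$)
$\left(-71\right) 12 + a = \left(-71\right) 12 + 0 = -852 + 0 = -852$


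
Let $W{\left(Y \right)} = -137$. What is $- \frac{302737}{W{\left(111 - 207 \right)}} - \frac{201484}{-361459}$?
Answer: $\frac{109454616591}{49519883} \approx 2210.3$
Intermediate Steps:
$- \frac{302737}{W{\left(111 - 207 \right)}} - \frac{201484}{-361459} = - \frac{302737}{-137} - \frac{201484}{-361459} = \left(-302737\right) \left(- \frac{1}{137}\right) - - \frac{201484}{361459} = \frac{302737}{137} + \frac{201484}{361459} = \frac{109454616591}{49519883}$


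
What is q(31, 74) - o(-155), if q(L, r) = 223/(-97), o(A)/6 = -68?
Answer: 39353/97 ≈ 405.70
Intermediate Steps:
o(A) = -408 (o(A) = 6*(-68) = -408)
q(L, r) = -223/97 (q(L, r) = 223*(-1/97) = -223/97)
q(31, 74) - o(-155) = -223/97 - 1*(-408) = -223/97 + 408 = 39353/97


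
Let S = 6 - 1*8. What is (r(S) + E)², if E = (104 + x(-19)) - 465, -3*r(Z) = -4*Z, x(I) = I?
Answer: 1317904/9 ≈ 1.4643e+5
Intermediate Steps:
S = -2 (S = 6 - 8 = -2)
r(Z) = 4*Z/3 (r(Z) = -(-4)*Z/3 = 4*Z/3)
E = -380 (E = (104 - 19) - 465 = 85 - 465 = -380)
(r(S) + E)² = ((4/3)*(-2) - 380)² = (-8/3 - 380)² = (-1148/3)² = 1317904/9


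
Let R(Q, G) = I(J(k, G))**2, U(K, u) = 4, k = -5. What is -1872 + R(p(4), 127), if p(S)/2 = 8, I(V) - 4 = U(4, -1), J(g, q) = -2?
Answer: -1808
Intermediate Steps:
I(V) = 8 (I(V) = 4 + 4 = 8)
p(S) = 16 (p(S) = 2*8 = 16)
R(Q, G) = 64 (R(Q, G) = 8**2 = 64)
-1872 + R(p(4), 127) = -1872 + 64 = -1808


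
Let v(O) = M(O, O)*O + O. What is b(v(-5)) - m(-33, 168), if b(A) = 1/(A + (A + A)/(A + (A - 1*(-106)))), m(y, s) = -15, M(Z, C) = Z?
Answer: 22273/1480 ≈ 15.049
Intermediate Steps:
v(O) = O + O² (v(O) = O*O + O = O² + O = O + O²)
b(A) = 1/(A + 2*A/(106 + 2*A)) (b(A) = 1/(A + (2*A)/(A + (A + 106))) = 1/(A + (2*A)/(A + (106 + A))) = 1/(A + (2*A)/(106 + 2*A)) = 1/(A + 2*A/(106 + 2*A)))
b(v(-5)) - m(-33, 168) = (53 - 5*(1 - 5))/(((-5*(1 - 5)))*(54 - 5*(1 - 5))) - 1*(-15) = (53 - 5*(-4))/(((-5*(-4)))*(54 - 5*(-4))) + 15 = (53 + 20)/(20*(54 + 20)) + 15 = (1/20)*73/74 + 15 = (1/20)*(1/74)*73 + 15 = 73/1480 + 15 = 22273/1480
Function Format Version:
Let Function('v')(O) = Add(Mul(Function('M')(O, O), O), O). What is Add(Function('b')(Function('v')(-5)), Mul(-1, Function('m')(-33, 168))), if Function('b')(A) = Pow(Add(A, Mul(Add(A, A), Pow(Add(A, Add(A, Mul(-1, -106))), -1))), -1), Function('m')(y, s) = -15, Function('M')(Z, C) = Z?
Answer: Rational(22273, 1480) ≈ 15.049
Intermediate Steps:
Function('v')(O) = Add(O, Pow(O, 2)) (Function('v')(O) = Add(Mul(O, O), O) = Add(Pow(O, 2), O) = Add(O, Pow(O, 2)))
Function('b')(A) = Pow(Add(A, Mul(2, A, Pow(Add(106, Mul(2, A)), -1))), -1) (Function('b')(A) = Pow(Add(A, Mul(Mul(2, A), Pow(Add(A, Add(A, 106)), -1))), -1) = Pow(Add(A, Mul(Mul(2, A), Pow(Add(A, Add(106, A)), -1))), -1) = Pow(Add(A, Mul(Mul(2, A), Pow(Add(106, Mul(2, A)), -1))), -1) = Pow(Add(A, Mul(2, A, Pow(Add(106, Mul(2, A)), -1))), -1))
Add(Function('b')(Function('v')(-5)), Mul(-1, Function('m')(-33, 168))) = Add(Mul(Pow(Mul(-5, Add(1, -5)), -1), Pow(Add(54, Mul(-5, Add(1, -5))), -1), Add(53, Mul(-5, Add(1, -5)))), Mul(-1, -15)) = Add(Mul(Pow(Mul(-5, -4), -1), Pow(Add(54, Mul(-5, -4)), -1), Add(53, Mul(-5, -4))), 15) = Add(Mul(Pow(20, -1), Pow(Add(54, 20), -1), Add(53, 20)), 15) = Add(Mul(Rational(1, 20), Pow(74, -1), 73), 15) = Add(Mul(Rational(1, 20), Rational(1, 74), 73), 15) = Add(Rational(73, 1480), 15) = Rational(22273, 1480)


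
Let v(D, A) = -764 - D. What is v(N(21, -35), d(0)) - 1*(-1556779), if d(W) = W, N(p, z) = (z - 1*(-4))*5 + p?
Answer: 1556149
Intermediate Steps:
N(p, z) = 20 + p + 5*z (N(p, z) = (z + 4)*5 + p = (4 + z)*5 + p = (20 + 5*z) + p = 20 + p + 5*z)
v(N(21, -35), d(0)) - 1*(-1556779) = (-764 - (20 + 21 + 5*(-35))) - 1*(-1556779) = (-764 - (20 + 21 - 175)) + 1556779 = (-764 - 1*(-134)) + 1556779 = (-764 + 134) + 1556779 = -630 + 1556779 = 1556149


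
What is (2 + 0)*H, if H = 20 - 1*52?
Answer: -64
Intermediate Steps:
H = -32 (H = 20 - 52 = -32)
(2 + 0)*H = (2 + 0)*(-32) = 2*(-32) = -64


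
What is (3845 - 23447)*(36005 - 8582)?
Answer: -537545646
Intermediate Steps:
(3845 - 23447)*(36005 - 8582) = -19602*27423 = -537545646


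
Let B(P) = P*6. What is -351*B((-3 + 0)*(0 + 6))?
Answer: 37908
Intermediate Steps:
B(P) = 6*P
-351*B((-3 + 0)*(0 + 6)) = -2106*(-3 + 0)*(0 + 6) = -2106*(-3*6) = -2106*(-18) = -351*(-108) = 37908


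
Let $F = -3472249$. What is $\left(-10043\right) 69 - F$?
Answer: $2779282$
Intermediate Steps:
$\left(-10043\right) 69 - F = \left(-10043\right) 69 - -3472249 = -692967 + 3472249 = 2779282$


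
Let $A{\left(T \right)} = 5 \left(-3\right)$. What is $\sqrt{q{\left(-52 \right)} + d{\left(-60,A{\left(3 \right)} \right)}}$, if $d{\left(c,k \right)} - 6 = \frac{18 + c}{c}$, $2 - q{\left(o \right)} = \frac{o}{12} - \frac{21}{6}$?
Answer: $\frac{2 \sqrt{930}}{15} \approx 4.0661$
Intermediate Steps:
$q{\left(o \right)} = \frac{11}{2} - \frac{o}{12}$ ($q{\left(o \right)} = 2 - \left(\frac{o}{12} - \frac{21}{6}\right) = 2 - \left(o \frac{1}{12} - \frac{7}{2}\right) = 2 - \left(\frac{o}{12} - \frac{7}{2}\right) = 2 - \left(- \frac{7}{2} + \frac{o}{12}\right) = \frac{11}{2} - \frac{o}{12}$)
$A{\left(T \right)} = -15$
$d{\left(c,k \right)} = 6 + \frac{18 + c}{c}$
$\sqrt{q{\left(-52 \right)} + d{\left(-60,A{\left(3 \right)} \right)}} = \sqrt{\left(\frac{11}{2} - - \frac{13}{3}\right) + \left(7 + \frac{18}{-60}\right)} = \sqrt{\left(\frac{11}{2} + \frac{13}{3}\right) + \left(7 + 18 \left(- \frac{1}{60}\right)\right)} = \sqrt{\frac{59}{6} + \left(7 - \frac{3}{10}\right)} = \sqrt{\frac{59}{6} + \frac{67}{10}} = \sqrt{\frac{248}{15}} = \frac{2 \sqrt{930}}{15}$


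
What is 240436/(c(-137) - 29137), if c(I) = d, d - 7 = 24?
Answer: -17174/2079 ≈ -8.2607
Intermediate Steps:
d = 31 (d = 7 + 24 = 31)
c(I) = 31
240436/(c(-137) - 29137) = 240436/(31 - 29137) = 240436/(-29106) = 240436*(-1/29106) = -17174/2079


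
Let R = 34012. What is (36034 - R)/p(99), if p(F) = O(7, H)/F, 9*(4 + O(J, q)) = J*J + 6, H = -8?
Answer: 1801602/19 ≈ 94821.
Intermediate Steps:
O(J, q) = -10/3 + J**2/9 (O(J, q) = -4 + (J*J + 6)/9 = -4 + (J**2 + 6)/9 = -4 + (6 + J**2)/9 = -4 + (2/3 + J**2/9) = -10/3 + J**2/9)
p(F) = 19/(9*F) (p(F) = (-10/3 + (1/9)*7**2)/F = (-10/3 + (1/9)*49)/F = (-10/3 + 49/9)/F = 19/(9*F))
(36034 - R)/p(99) = (36034 - 1*34012)/(((19/9)/99)) = (36034 - 34012)/(((19/9)*(1/99))) = 2022/(19/891) = 2022*(891/19) = 1801602/19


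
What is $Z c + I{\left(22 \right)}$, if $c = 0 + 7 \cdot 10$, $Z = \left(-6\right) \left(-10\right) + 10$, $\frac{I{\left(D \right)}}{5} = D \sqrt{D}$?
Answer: $4900 + 110 \sqrt{22} \approx 5415.9$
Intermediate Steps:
$I{\left(D \right)} = 5 D^{\frac{3}{2}}$ ($I{\left(D \right)} = 5 D \sqrt{D} = 5 D^{\frac{3}{2}}$)
$Z = 70$ ($Z = 60 + 10 = 70$)
$c = 70$ ($c = 0 + 70 = 70$)
$Z c + I{\left(22 \right)} = 70 \cdot 70 + 5 \cdot 22^{\frac{3}{2}} = 4900 + 5 \cdot 22 \sqrt{22} = 4900 + 110 \sqrt{22}$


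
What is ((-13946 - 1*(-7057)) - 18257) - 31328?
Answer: -56474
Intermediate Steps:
((-13946 - 1*(-7057)) - 18257) - 31328 = ((-13946 + 7057) - 18257) - 31328 = (-6889 - 18257) - 31328 = -25146 - 31328 = -56474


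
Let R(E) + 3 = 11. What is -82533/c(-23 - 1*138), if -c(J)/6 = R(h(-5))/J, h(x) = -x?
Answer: -4429271/16 ≈ -2.7683e+5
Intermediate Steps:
R(E) = 8 (R(E) = -3 + 11 = 8)
c(J) = -48/J
-82533/c(-23 - 1*138) = -82533/((-48/(-23 - 1*138))) = -82533/((-48/(-23 - 138))) = -82533/((-48/(-161))) = -82533/((-48*(-1/161))) = -82533/48/161 = -82533*161/48 = -4429271/16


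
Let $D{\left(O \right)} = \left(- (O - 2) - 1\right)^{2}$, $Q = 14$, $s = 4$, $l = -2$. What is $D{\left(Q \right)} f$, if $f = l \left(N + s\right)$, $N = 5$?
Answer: $-3042$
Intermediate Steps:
$f = -18$ ($f = - 2 \left(5 + 4\right) = \left(-2\right) 9 = -18$)
$D{\left(O \right)} = \left(1 - O\right)^{2}$ ($D{\left(O \right)} = \left(- (-2 + O) - 1\right)^{2} = \left(\left(2 - O\right) - 1\right)^{2} = \left(1 - O\right)^{2}$)
$D{\left(Q \right)} f = \left(-1 + 14\right)^{2} \left(-18\right) = 13^{2} \left(-18\right) = 169 \left(-18\right) = -3042$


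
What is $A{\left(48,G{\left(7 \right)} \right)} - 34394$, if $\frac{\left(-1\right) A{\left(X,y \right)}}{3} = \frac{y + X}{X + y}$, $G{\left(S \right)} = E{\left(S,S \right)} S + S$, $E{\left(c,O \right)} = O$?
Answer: $-34397$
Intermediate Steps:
$G{\left(S \right)} = S + S^{2}$ ($G{\left(S \right)} = S S + S = S^{2} + S = S + S^{2}$)
$A{\left(X,y \right)} = -3$ ($A{\left(X,y \right)} = - 3 \frac{y + X}{X + y} = - 3 \frac{X + y}{X + y} = \left(-3\right) 1 = -3$)
$A{\left(48,G{\left(7 \right)} \right)} - 34394 = -3 - 34394 = -34397$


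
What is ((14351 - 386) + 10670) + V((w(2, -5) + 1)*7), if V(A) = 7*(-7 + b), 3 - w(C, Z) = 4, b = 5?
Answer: 24621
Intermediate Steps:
w(C, Z) = -1 (w(C, Z) = 3 - 1*4 = 3 - 4 = -1)
V(A) = -14 (V(A) = 7*(-7 + 5) = 7*(-2) = -14)
((14351 - 386) + 10670) + V((w(2, -5) + 1)*7) = ((14351 - 386) + 10670) - 14 = (13965 + 10670) - 14 = 24635 - 14 = 24621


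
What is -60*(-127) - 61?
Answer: 7559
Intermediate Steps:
-60*(-127) - 61 = 7620 - 61 = 7559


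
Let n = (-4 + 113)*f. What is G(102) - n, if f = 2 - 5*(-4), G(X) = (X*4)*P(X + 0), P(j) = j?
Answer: 39218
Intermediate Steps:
G(X) = 4*X² (G(X) = (X*4)*(X + 0) = (4*X)*X = 4*X²)
f = 22 (f = 2 + 20 = 22)
n = 2398 (n = (-4 + 113)*22 = 109*22 = 2398)
G(102) - n = 4*102² - 1*2398 = 4*10404 - 2398 = 41616 - 2398 = 39218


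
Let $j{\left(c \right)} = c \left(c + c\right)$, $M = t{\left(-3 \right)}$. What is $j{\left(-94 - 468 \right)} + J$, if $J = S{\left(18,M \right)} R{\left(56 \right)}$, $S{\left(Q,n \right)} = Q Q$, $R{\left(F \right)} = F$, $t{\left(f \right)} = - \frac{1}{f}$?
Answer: $649832$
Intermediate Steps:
$M = \frac{1}{3}$ ($M = - \frac{1}{-3} = \left(-1\right) \left(- \frac{1}{3}\right) = \frac{1}{3} \approx 0.33333$)
$j{\left(c \right)} = 2 c^{2}$ ($j{\left(c \right)} = c 2 c = 2 c^{2}$)
$S{\left(Q,n \right)} = Q^{2}$
$J = 18144$ ($J = 18^{2} \cdot 56 = 324 \cdot 56 = 18144$)
$j{\left(-94 - 468 \right)} + J = 2 \left(-94 - 468\right)^{2} + 18144 = 2 \left(-562\right)^{2} + 18144 = 2 \cdot 315844 + 18144 = 631688 + 18144 = 649832$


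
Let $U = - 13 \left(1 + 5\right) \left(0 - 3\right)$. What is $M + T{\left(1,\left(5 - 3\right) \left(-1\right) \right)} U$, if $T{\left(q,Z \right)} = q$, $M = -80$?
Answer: $154$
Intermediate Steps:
$U = 234$ ($U = - 13 \cdot 6 \left(-3\right) = \left(-13\right) \left(-18\right) = 234$)
$M + T{\left(1,\left(5 - 3\right) \left(-1\right) \right)} U = -80 + 1 \cdot 234 = -80 + 234 = 154$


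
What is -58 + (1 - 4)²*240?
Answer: 2102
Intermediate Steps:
-58 + (1 - 4)²*240 = -58 + (-3)²*240 = -58 + 9*240 = -58 + 2160 = 2102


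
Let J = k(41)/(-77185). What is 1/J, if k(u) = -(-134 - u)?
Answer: -15437/35 ≈ -441.06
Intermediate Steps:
k(u) = 134 + u
J = -35/15437 (J = (134 + 41)/(-77185) = 175*(-1/77185) = -35/15437 ≈ -0.0022673)
1/J = 1/(-35/15437) = -15437/35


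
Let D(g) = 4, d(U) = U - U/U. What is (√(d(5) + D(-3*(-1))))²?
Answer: 8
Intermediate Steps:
d(U) = -1 + U (d(U) = U - 1*1 = U - 1 = -1 + U)
(√(d(5) + D(-3*(-1))))² = (√((-1 + 5) + 4))² = (√(4 + 4))² = (√8)² = (2*√2)² = 8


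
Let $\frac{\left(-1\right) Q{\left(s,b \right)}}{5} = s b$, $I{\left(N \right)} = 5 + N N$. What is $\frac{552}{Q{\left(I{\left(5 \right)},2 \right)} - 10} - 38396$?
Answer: $- \frac{5951656}{155} \approx -38398.0$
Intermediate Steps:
$I{\left(N \right)} = 5 + N^{2}$
$Q{\left(s,b \right)} = - 5 b s$ ($Q{\left(s,b \right)} = - 5 s b = - 5 b s$)
$\frac{552}{Q{\left(I{\left(5 \right)},2 \right)} - 10} - 38396 = \frac{552}{\left(-5\right) 2 \left(5 + 5^{2}\right) - 10} - 38396 = \frac{552}{\left(-5\right) 2 \left(5 + 25\right) - 10} - 38396 = \frac{552}{\left(-5\right) 2 \cdot 30 - 10} - 38396 = \frac{552}{-300 - 10} - 38396 = \frac{552}{-310} - 38396 = 552 \left(- \frac{1}{310}\right) - 38396 = - \frac{276}{155} - 38396 = - \frac{5951656}{155}$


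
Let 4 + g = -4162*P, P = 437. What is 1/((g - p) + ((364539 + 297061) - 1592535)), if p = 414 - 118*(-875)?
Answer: -1/2853397 ≈ -3.5046e-7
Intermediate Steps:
p = 103664 (p = 414 + 103250 = 103664)
g = -1818798 (g = -4 - 4162*437 = -4 - 1818794 = -1818798)
1/((g - p) + ((364539 + 297061) - 1592535)) = 1/((-1818798 - 1*103664) + ((364539 + 297061) - 1592535)) = 1/((-1818798 - 103664) + (661600 - 1592535)) = 1/(-1922462 - 930935) = 1/(-2853397) = -1/2853397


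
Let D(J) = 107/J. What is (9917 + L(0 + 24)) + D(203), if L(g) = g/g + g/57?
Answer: 38257383/3857 ≈ 9919.0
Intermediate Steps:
L(g) = 1 + g/57 (L(g) = 1 + g*(1/57) = 1 + g/57)
(9917 + L(0 + 24)) + D(203) = (9917 + (1 + (0 + 24)/57)) + 107/203 = (9917 + (1 + (1/57)*24)) + 107*(1/203) = (9917 + (1 + 8/19)) + 107/203 = (9917 + 27/19) + 107/203 = 188450/19 + 107/203 = 38257383/3857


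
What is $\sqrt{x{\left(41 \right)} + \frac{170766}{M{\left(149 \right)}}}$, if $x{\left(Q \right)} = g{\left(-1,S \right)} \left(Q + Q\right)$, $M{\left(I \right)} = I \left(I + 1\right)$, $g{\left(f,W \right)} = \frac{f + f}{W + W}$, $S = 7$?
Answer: $\frac{i \sqrt{110790589}}{5215} \approx 2.0184 i$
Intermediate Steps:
$g{\left(f,W \right)} = \frac{f}{W}$ ($g{\left(f,W \right)} = \frac{2 f}{2 W} = 2 f \frac{1}{2 W} = \frac{f}{W}$)
$M{\left(I \right)} = I \left(1 + I\right)$
$x{\left(Q \right)} = - \frac{2 Q}{7}$ ($x{\left(Q \right)} = - \frac{1}{7} \left(Q + Q\right) = \left(-1\right) \frac{1}{7} \cdot 2 Q = - \frac{2 Q}{7}$)
$\sqrt{x{\left(41 \right)} + \frac{170766}{M{\left(149 \right)}}} = \sqrt{\left(- \frac{2}{7}\right) 41 + \frac{170766}{149 \left(1 + 149\right)}} = \sqrt{- \frac{82}{7} + \frac{170766}{149 \cdot 150}} = \sqrt{- \frac{82}{7} + \frac{170766}{22350}} = \sqrt{- \frac{82}{7} + 170766 \cdot \frac{1}{22350}} = \sqrt{- \frac{82}{7} + \frac{28461}{3725}} = \sqrt{- \frac{106223}{26075}} = \frac{i \sqrt{110790589}}{5215}$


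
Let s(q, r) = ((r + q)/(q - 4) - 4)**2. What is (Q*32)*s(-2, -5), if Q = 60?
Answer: 46240/3 ≈ 15413.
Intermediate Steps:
s(q, r) = (-4 + (q + r)/(-4 + q))**2 (s(q, r) = ((q + r)/(-4 + q) - 4)**2 = (-4 + (q + r)/(-4 + q))**2)
(Q*32)*s(-2, -5) = (60*32)*((16 - 5 - 3*(-2))**2/(-4 - 2)**2) = 1920*((16 - 5 + 6)**2/(-6)**2) = 1920*((1/36)*17**2) = 1920*((1/36)*289) = 1920*(289/36) = 46240/3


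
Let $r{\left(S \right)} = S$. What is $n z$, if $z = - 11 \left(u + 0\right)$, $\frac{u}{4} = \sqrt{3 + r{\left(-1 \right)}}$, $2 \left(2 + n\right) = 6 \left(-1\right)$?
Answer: $220 \sqrt{2} \approx 311.13$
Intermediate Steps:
$n = -5$ ($n = -2 + \frac{6 \left(-1\right)}{2} = -2 + \frac{1}{2} \left(-6\right) = -2 - 3 = -5$)
$u = 4 \sqrt{2}$ ($u = 4 \sqrt{3 - 1} = 4 \sqrt{2} \approx 5.6569$)
$z = - 44 \sqrt{2}$ ($z = - 11 \left(4 \sqrt{2} + 0\right) = - 11 \cdot 4 \sqrt{2} = - 44 \sqrt{2} \approx -62.225$)
$n z = - 5 \left(- 44 \sqrt{2}\right) = 220 \sqrt{2}$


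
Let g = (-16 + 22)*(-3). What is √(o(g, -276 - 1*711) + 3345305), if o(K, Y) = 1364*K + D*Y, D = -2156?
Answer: 5*√217949 ≈ 2334.3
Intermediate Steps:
g = -18 (g = 6*(-3) = -18)
o(K, Y) = -2156*Y + 1364*K (o(K, Y) = 1364*K - 2156*Y = -2156*Y + 1364*K)
√(o(g, -276 - 1*711) + 3345305) = √((-2156*(-276 - 1*711) + 1364*(-18)) + 3345305) = √((-2156*(-276 - 711) - 24552) + 3345305) = √((-2156*(-987) - 24552) + 3345305) = √((2127972 - 24552) + 3345305) = √(2103420 + 3345305) = √5448725 = 5*√217949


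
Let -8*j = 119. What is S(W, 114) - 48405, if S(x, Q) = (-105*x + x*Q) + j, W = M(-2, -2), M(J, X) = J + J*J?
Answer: -387215/8 ≈ -48402.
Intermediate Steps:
j = -119/8 (j = -⅛*119 = -119/8 ≈ -14.875)
M(J, X) = J + J²
W = 2 (W = -2*(1 - 2) = -2*(-1) = 2)
S(x, Q) = -119/8 - 105*x + Q*x (S(x, Q) = (-105*x + x*Q) - 119/8 = (-105*x + Q*x) - 119/8 = -119/8 - 105*x + Q*x)
S(W, 114) - 48405 = (-119/8 - 105*2 + 114*2) - 48405 = (-119/8 - 210 + 228) - 48405 = 25/8 - 48405 = -387215/8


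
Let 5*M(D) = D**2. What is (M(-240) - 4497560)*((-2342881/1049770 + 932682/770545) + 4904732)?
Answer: -355959422160270053636836/16177900493 ≈ -2.2003e+13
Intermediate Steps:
M(D) = D**2/5
(M(-240) - 4497560)*((-2342881/1049770 + 932682/770545) + 4904732) = ((1/5)*(-240)**2 - 4497560)*((-2342881/1049770 + 932682/770545) + 4904732) = ((1/5)*57600 - 4497560)*((-2342881*1/1049770 + 932682*(1/770545)) + 4904732) = (11520 - 4497560)*((-2342881/1049770 + 932682/770545) + 4904732) = -4486040*(-165238731401/161779004930 + 4904732) = -4486040*793482497169597359/161779004930 = -355959422160270053636836/16177900493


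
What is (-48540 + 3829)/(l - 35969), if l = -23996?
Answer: 44711/59965 ≈ 0.74562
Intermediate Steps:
(-48540 + 3829)/(l - 35969) = (-48540 + 3829)/(-23996 - 35969) = -44711/(-59965) = -44711*(-1/59965) = 44711/59965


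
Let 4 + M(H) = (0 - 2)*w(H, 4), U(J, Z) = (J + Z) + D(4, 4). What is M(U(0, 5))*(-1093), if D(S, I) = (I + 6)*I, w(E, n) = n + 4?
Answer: 21860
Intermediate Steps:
w(E, n) = 4 + n
D(S, I) = I*(6 + I) (D(S, I) = (6 + I)*I = I*(6 + I))
U(J, Z) = 40 + J + Z (U(J, Z) = (J + Z) + 4*(6 + 4) = (J + Z) + 4*10 = (J + Z) + 40 = 40 + J + Z)
M(H) = -20 (M(H) = -4 + (0 - 2)*(4 + 4) = -4 - 2*8 = -4 - 16 = -20)
M(U(0, 5))*(-1093) = -20*(-1093) = 21860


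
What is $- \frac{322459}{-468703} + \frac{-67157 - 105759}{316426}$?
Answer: $\frac{10494081793}{74154907739} \approx 0.14152$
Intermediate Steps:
$- \frac{322459}{-468703} + \frac{-67157 - 105759}{316426} = \left(-322459\right) \left(- \frac{1}{468703}\right) - \frac{86458}{158213} = \frac{322459}{468703} - \frac{86458}{158213} = \frac{10494081793}{74154907739}$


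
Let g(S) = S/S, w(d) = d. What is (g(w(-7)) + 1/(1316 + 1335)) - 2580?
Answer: -6836928/2651 ≈ -2579.0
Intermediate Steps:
g(S) = 1
(g(w(-7)) + 1/(1316 + 1335)) - 2580 = (1 + 1/(1316 + 1335)) - 2580 = (1 + 1/2651) - 2580 = 2652/2651 - 2580 = -6836928/2651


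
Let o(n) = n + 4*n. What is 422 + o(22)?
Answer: 532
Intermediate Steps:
o(n) = 5*n
422 + o(22) = 422 + 5*22 = 422 + 110 = 532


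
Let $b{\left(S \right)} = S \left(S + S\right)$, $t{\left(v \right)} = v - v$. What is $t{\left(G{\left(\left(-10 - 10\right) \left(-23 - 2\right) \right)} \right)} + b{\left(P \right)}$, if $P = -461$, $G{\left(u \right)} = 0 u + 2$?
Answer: $425042$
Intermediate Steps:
$G{\left(u \right)} = 2$ ($G{\left(u \right)} = 0 + 2 = 2$)
$t{\left(v \right)} = 0$
$b{\left(S \right)} = 2 S^{2}$ ($b{\left(S \right)} = S 2 S = 2 S^{2}$)
$t{\left(G{\left(\left(-10 - 10\right) \left(-23 - 2\right) \right)} \right)} + b{\left(P \right)} = 0 + 2 \left(-461\right)^{2} = 0 + 2 \cdot 212521 = 0 + 425042 = 425042$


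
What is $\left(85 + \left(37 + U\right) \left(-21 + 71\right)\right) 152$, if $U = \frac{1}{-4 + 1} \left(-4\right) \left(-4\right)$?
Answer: $\frac{760760}{3} \approx 2.5359 \cdot 10^{5}$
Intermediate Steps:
$U = - \frac{16}{3}$ ($U = \frac{1}{-3} \left(-4\right) \left(-4\right) = \left(- \frac{1}{3}\right) \left(-4\right) \left(-4\right) = \frac{4}{3} \left(-4\right) = - \frac{16}{3} \approx -5.3333$)
$\left(85 + \left(37 + U\right) \left(-21 + 71\right)\right) 152 = \left(85 + \left(37 - \frac{16}{3}\right) \left(-21 + 71\right)\right) 152 = \left(85 + \frac{95}{3} \cdot 50\right) 152 = \left(85 + \frac{4750}{3}\right) 152 = \frac{5005}{3} \cdot 152 = \frac{760760}{3}$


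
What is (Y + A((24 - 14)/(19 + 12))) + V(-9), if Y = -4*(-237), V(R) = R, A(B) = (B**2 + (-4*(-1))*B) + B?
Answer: 904029/961 ≈ 940.72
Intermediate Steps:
A(B) = B**2 + 5*B (A(B) = (B**2 + 4*B) + B = B**2 + 5*B)
Y = 948
(Y + A((24 - 14)/(19 + 12))) + V(-9) = (948 + ((24 - 14)/(19 + 12))*(5 + (24 - 14)/(19 + 12))) - 9 = (948 + (10/31)*(5 + 10/31)) - 9 = (948 + (10*(1/31))*(5 + 10*(1/31))) - 9 = (948 + 10*(5 + 10/31)/31) - 9 = (948 + (10/31)*(165/31)) - 9 = (948 + 1650/961) - 9 = 912678/961 - 9 = 904029/961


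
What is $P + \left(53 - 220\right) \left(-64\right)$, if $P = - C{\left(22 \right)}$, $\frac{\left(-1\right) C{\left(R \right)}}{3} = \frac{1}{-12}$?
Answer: $\frac{42751}{4} \approx 10688.0$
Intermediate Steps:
$C{\left(R \right)} = \frac{1}{4}$ ($C{\left(R \right)} = - \frac{3}{-12} = \left(-3\right) \left(- \frac{1}{12}\right) = \frac{1}{4}$)
$P = - \frac{1}{4}$ ($P = \left(-1\right) \frac{1}{4} = - \frac{1}{4} \approx -0.25$)
$P + \left(53 - 220\right) \left(-64\right) = - \frac{1}{4} + \left(53 - 220\right) \left(-64\right) = - \frac{1}{4} - -10688 = - \frac{1}{4} + 10688 = \frac{42751}{4}$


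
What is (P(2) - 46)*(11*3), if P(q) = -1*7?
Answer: -1749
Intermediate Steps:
P(q) = -7
(P(2) - 46)*(11*3) = (-7 - 46)*(11*3) = -53*33 = -1749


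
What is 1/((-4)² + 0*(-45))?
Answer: 1/16 ≈ 0.062500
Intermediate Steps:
1/((-4)² + 0*(-45)) = 1/(16 + 0) = 1/16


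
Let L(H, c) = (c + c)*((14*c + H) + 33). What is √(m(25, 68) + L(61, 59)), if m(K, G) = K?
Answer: 3*√12065 ≈ 329.52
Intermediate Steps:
L(H, c) = 2*c*(33 + H + 14*c) (L(H, c) = (2*c)*((H + 14*c) + 33) = (2*c)*(33 + H + 14*c) = 2*c*(33 + H + 14*c))
√(m(25, 68) + L(61, 59)) = √(25 + 2*59*(33 + 61 + 14*59)) = √(25 + 2*59*(33 + 61 + 826)) = √(25 + 2*59*920) = √(25 + 108560) = √108585 = 3*√12065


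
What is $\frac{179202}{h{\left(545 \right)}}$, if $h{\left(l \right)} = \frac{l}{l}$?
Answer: $179202$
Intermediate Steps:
$h{\left(l \right)} = 1$
$\frac{179202}{h{\left(545 \right)}} = \frac{179202}{1} = 179202 \cdot 1 = 179202$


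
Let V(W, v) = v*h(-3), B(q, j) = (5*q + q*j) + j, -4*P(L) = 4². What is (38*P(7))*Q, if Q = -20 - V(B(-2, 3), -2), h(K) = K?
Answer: 3952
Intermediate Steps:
P(L) = -4 (P(L) = -¼*4² = -¼*16 = -4)
B(q, j) = j + 5*q + j*q (B(q, j) = (5*q + j*q) + j = j + 5*q + j*q)
V(W, v) = -3*v (V(W, v) = v*(-3) = -3*v)
Q = -26 (Q = -20 - (-3)*(-2) = -20 - 1*6 = -20 - 6 = -26)
(38*P(7))*Q = (38*(-4))*(-26) = -152*(-26) = 3952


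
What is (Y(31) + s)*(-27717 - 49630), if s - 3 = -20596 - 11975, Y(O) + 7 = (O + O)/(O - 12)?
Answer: 47867196461/19 ≈ 2.5193e+9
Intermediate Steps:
Y(O) = -7 + 2*O/(-12 + O) (Y(O) = -7 + (O + O)/(O - 12) = -7 + (2*O)/(-12 + O) = -7 + 2*O/(-12 + O))
s = -32568 (s = 3 + (-20596 - 11975) = 3 - 32571 = -32568)
(Y(31) + s)*(-27717 - 49630) = ((84 - 5*31)/(-12 + 31) - 32568)*(-27717 - 49630) = ((84 - 155)/19 - 32568)*(-77347) = ((1/19)*(-71) - 32568)*(-77347) = (-71/19 - 32568)*(-77347) = -618863/19*(-77347) = 47867196461/19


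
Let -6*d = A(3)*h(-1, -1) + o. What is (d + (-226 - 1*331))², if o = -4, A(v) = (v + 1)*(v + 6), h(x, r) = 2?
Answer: 2907025/9 ≈ 3.2300e+5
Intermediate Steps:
A(v) = (1 + v)*(6 + v)
d = -34/3 (d = -((6 + 3² + 7*3)*2 - 4)/6 = -((6 + 9 + 21)*2 - 4)/6 = -(36*2 - 4)/6 = -(72 - 4)/6 = -⅙*68 = -34/3 ≈ -11.333)
(d + (-226 - 1*331))² = (-34/3 + (-226 - 1*331))² = (-34/3 + (-226 - 331))² = (-34/3 - 557)² = (-1705/3)² = 2907025/9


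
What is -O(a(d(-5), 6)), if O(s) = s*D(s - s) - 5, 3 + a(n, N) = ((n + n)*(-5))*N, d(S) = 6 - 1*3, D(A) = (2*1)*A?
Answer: 5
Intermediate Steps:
D(A) = 2*A
d(S) = 3 (d(S) = 6 - 3 = 3)
a(n, N) = -3 - 10*N*n (a(n, N) = -3 + ((n + n)*(-5))*N = -3 + ((2*n)*(-5))*N = -3 + (-10*n)*N = -3 - 10*N*n)
O(s) = -5 (O(s) = s*(2*(s - s)) - 5 = s*(2*0) - 5 = s*0 - 5 = 0 - 5 = -5)
-O(a(d(-5), 6)) = -1*(-5) = 5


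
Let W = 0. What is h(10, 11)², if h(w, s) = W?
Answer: 0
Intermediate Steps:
h(w, s) = 0
h(10, 11)² = 0² = 0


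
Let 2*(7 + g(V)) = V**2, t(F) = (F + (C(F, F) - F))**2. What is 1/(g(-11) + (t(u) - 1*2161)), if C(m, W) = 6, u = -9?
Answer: -2/4143 ≈ -0.00048274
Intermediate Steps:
t(F) = 36 (t(F) = (F + (6 - F))**2 = 6**2 = 36)
g(V) = -7 + V**2/2
1/(g(-11) + (t(u) - 1*2161)) = 1/((-7 + (1/2)*(-11)**2) + (36 - 1*2161)) = 1/((-7 + (1/2)*121) + (36 - 2161)) = 1/((-7 + 121/2) - 2125) = 1/(107/2 - 2125) = 1/(-4143/2) = -2/4143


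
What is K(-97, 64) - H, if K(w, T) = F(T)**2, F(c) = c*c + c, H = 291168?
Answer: 17014432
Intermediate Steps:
F(c) = c + c**2 (F(c) = c**2 + c = c + c**2)
K(w, T) = T**2*(1 + T)**2 (K(w, T) = (T*(1 + T))**2 = T**2*(1 + T)**2)
K(-97, 64) - H = 64**2*(1 + 64)**2 - 1*291168 = 4096*65**2 - 291168 = 4096*4225 - 291168 = 17305600 - 291168 = 17014432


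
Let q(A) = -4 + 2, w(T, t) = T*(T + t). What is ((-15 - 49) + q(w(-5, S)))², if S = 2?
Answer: 4356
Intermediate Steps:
q(A) = -2
((-15 - 49) + q(w(-5, S)))² = ((-15 - 49) - 2)² = (-64 - 2)² = (-66)² = 4356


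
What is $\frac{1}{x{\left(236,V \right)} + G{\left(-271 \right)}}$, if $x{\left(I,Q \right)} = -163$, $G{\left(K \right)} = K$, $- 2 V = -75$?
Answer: $- \frac{1}{434} \approx -0.0023041$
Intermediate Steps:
$V = \frac{75}{2}$ ($V = \left(- \frac{1}{2}\right) \left(-75\right) = \frac{75}{2} \approx 37.5$)
$\frac{1}{x{\left(236,V \right)} + G{\left(-271 \right)}} = \frac{1}{-163 - 271} = \frac{1}{-434} = - \frac{1}{434}$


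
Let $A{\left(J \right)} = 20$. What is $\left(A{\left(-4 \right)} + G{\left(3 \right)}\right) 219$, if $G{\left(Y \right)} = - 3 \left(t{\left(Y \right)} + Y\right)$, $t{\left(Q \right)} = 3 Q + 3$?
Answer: $-5475$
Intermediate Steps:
$t{\left(Q \right)} = 3 + 3 Q$
$G{\left(Y \right)} = -9 - 12 Y$ ($G{\left(Y \right)} = - 3 \left(\left(3 + 3 Y\right) + Y\right) = - 3 \left(3 + 4 Y\right) = -9 - 12 Y$)
$\left(A{\left(-4 \right)} + G{\left(3 \right)}\right) 219 = \left(20 - 45\right) 219 = \left(-25\right) 219 = -5475$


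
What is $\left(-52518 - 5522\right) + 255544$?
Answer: $197504$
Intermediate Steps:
$\left(-52518 - 5522\right) + 255544 = -58040 + 255544 = 197504$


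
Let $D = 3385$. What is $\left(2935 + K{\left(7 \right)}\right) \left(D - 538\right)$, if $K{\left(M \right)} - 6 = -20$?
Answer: $8316087$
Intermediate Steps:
$K{\left(M \right)} = -14$ ($K{\left(M \right)} = 6 - 20 = -14$)
$\left(2935 + K{\left(7 \right)}\right) \left(D - 538\right) = \left(2935 - 14\right) \left(3385 - 538\right) = 2921 \cdot 2847 = 8316087$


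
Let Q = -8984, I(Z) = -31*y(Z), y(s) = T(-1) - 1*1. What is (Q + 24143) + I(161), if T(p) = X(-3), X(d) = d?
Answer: 15283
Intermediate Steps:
T(p) = -3
y(s) = -4 (y(s) = -3 - 1*1 = -3 - 1 = -4)
I(Z) = 124 (I(Z) = -31*(-4) = 124)
(Q + 24143) + I(161) = (-8984 + 24143) + 124 = 15159 + 124 = 15283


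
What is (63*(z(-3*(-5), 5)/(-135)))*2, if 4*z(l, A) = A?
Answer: -7/6 ≈ -1.1667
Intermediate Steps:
z(l, A) = A/4
(63*(z(-3*(-5), 5)/(-135)))*2 = (63*(((¼)*5)/(-135)))*2 = (63*((5/4)*(-1/135)))*2 = (63*(-1/108))*2 = -7/12*2 = -7/6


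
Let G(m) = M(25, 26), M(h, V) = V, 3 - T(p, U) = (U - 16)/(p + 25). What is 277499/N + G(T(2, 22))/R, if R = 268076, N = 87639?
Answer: 37196550269/11746956282 ≈ 3.1665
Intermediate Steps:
T(p, U) = 3 - (-16 + U)/(25 + p) (T(p, U) = 3 - (U - 16)/(p + 25) = 3 - (-16 + U)/(25 + p))
G(m) = 26
277499/N + G(T(2, 22))/R = 277499/87639 + 26/268076 = 277499*(1/87639) + 26*(1/268076) = 277499/87639 + 13/134038 = 37196550269/11746956282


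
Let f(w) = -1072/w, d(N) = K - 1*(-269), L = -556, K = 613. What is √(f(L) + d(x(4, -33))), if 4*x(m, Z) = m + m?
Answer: √17078374/139 ≈ 29.731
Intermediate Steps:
x(m, Z) = m/2 (x(m, Z) = (m + m)/4 = (2*m)/4 = m/2)
d(N) = 882 (d(N) = 613 - 1*(-269) = 613 + 269 = 882)
√(f(L) + d(x(4, -33))) = √(-1072/(-556) + 882) = √(-1072*(-1/556) + 882) = √(268/139 + 882) = √(122866/139) = √17078374/139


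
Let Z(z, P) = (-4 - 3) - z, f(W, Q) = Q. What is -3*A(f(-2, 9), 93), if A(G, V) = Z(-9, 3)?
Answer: -6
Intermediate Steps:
Z(z, P) = -7 - z
A(G, V) = 2 (A(G, V) = -7 - 1*(-9) = -7 + 9 = 2)
-3*A(f(-2, 9), 93) = -3*2 = -6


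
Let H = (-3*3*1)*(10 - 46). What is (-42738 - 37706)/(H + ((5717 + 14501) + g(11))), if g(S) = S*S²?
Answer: -80444/21873 ≈ -3.6778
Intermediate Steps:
g(S) = S³
H = 324 (H = -9*1*(-36) = -9*(-36) = 324)
(-42738 - 37706)/(H + ((5717 + 14501) + g(11))) = (-42738 - 37706)/(324 + ((5717 + 14501) + 11³)) = -80444/(324 + (20218 + 1331)) = -80444/(324 + 21549) = -80444/21873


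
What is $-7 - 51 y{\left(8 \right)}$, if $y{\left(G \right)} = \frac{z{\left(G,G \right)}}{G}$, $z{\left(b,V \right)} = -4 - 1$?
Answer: $\frac{199}{8} \approx 24.875$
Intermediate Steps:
$z{\left(b,V \right)} = -5$
$y{\left(G \right)} = - \frac{5}{G}$
$-7 - 51 y{\left(8 \right)} = -7 - 51 \left(- \frac{5}{8}\right) = -7 - 51 \left(\left(-5\right) \frac{1}{8}\right) = -7 - - \frac{255}{8} = -7 + \frac{255}{8} = \frac{199}{8}$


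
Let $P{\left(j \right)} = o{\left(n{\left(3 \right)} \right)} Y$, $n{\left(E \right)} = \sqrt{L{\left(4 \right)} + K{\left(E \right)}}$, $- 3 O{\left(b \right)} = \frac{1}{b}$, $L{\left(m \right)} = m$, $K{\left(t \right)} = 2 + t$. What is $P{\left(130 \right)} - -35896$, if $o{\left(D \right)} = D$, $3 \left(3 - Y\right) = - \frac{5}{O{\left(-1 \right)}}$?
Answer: $35920$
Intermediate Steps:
$O{\left(b \right)} = - \frac{1}{3 b}$
$Y = 8$ ($Y = 3 - \frac{\left(-5\right) \frac{1}{\left(- \frac{1}{3}\right) \frac{1}{-1}}}{3} = 3 - \frac{\left(-5\right) \frac{1}{\left(- \frac{1}{3}\right) \left(-1\right)}}{3} = 3 - \frac{\left(-5\right) \frac{1}{\frac{1}{3}}}{3} = 3 - \frac{\left(-5\right) 3}{3} = 3 - -5 = 3 + 5 = 8$)
$n{\left(E \right)} = \sqrt{6 + E}$ ($n{\left(E \right)} = \sqrt{4 + \left(2 + E\right)} = \sqrt{6 + E}$)
$P{\left(j \right)} = 24$ ($P{\left(j \right)} = \sqrt{6 + 3} \cdot 8 = \sqrt{9} \cdot 8 = 3 \cdot 8 = 24$)
$P{\left(130 \right)} - -35896 = 24 - -35896 = 24 + 35896 = 35920$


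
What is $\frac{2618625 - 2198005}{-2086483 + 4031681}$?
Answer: $\frac{210310}{972599} \approx 0.21624$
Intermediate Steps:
$\frac{2618625 - 2198005}{-2086483 + 4031681} = \frac{420620}{1945198} = 420620 \cdot \frac{1}{1945198} = \frac{210310}{972599}$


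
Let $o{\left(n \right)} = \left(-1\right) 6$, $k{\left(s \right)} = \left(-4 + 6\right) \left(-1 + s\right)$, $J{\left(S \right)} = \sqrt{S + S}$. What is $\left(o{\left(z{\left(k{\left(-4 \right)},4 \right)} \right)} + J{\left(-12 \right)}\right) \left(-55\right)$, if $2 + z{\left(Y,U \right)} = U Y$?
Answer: $330 - 110 i \sqrt{6} \approx 330.0 - 269.44 i$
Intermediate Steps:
$J{\left(S \right)} = \sqrt{2} \sqrt{S}$ ($J{\left(S \right)} = \sqrt{2 S} = \sqrt{2} \sqrt{S}$)
$k{\left(s \right)} = -2 + 2 s$ ($k{\left(s \right)} = 2 \left(-1 + s\right) = -2 + 2 s$)
$z{\left(Y,U \right)} = -2 + U Y$
$o{\left(n \right)} = -6$
$\left(o{\left(z{\left(k{\left(-4 \right)},4 \right)} \right)} + J{\left(-12 \right)}\right) \left(-55\right) = \left(-6 + \sqrt{2} \sqrt{-12}\right) \left(-55\right) = \left(-6 + \sqrt{2} \cdot 2 i \sqrt{3}\right) \left(-55\right) = \left(-6 + 2 i \sqrt{6}\right) \left(-55\right) = 330 - 110 i \sqrt{6}$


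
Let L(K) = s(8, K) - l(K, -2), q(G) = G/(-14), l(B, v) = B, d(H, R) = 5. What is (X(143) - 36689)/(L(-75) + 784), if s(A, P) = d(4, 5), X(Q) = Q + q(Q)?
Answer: -511787/12096 ≈ -42.310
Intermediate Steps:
q(G) = -G/14 (q(G) = G*(-1/14) = -G/14)
X(Q) = 13*Q/14 (X(Q) = Q - Q/14 = 13*Q/14)
s(A, P) = 5
L(K) = 5 - K
(X(143) - 36689)/(L(-75) + 784) = ((13/14)*143 - 36689)/((5 - 1*(-75)) + 784) = (1859/14 - 36689)/((5 + 75) + 784) = -511787/(14*(80 + 784)) = -511787/14/864 = -511787/14*1/864 = -511787/12096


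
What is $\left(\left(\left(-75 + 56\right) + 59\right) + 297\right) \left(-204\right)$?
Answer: $-68748$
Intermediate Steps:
$\left(\left(\left(-75 + 56\right) + 59\right) + 297\right) \left(-204\right) = \left(\left(-19 + 59\right) + 297\right) \left(-204\right) = \left(40 + 297\right) \left(-204\right) = 337 \left(-204\right) = -68748$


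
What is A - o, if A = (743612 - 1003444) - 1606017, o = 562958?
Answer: -2428807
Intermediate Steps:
A = -1865849 (A = -259832 - 1606017 = -1865849)
A - o = -1865849 - 1*562958 = -1865849 - 562958 = -2428807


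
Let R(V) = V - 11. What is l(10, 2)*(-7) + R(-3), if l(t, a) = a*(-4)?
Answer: 42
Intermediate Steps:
R(V) = -11 + V
l(t, a) = -4*a
l(10, 2)*(-7) + R(-3) = -4*2*(-7) + (-11 - 3) = -8*(-7) - 14 = 56 - 14 = 42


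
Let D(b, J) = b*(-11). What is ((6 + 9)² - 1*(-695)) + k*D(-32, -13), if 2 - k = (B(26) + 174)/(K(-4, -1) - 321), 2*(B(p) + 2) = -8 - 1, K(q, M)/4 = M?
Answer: 117352/65 ≈ 1805.4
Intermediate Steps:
K(q, M) = 4*M
B(p) = -13/2 (B(p) = -2 + (-8 - 1)/2 = -2 + (½)*(-9) = -2 - 9/2 = -13/2)
D(b, J) = -11*b
k = 327/130 (k = 2 - (-13/2 + 174)/(4*(-1) - 321) = 2 - 335/(2*(-4 - 321)) = 2 - 335/(2*(-325)) = 2 - 335*(-1)/(2*325) = 2 - 1*(-67/130) = 2 + 67/130 = 327/130 ≈ 2.5154)
((6 + 9)² - 1*(-695)) + k*D(-32, -13) = ((6 + 9)² - 1*(-695)) + 327*(-11*(-32))/130 = (15² + 695) + (327/130)*352 = (225 + 695) + 57552/65 = 920 + 57552/65 = 117352/65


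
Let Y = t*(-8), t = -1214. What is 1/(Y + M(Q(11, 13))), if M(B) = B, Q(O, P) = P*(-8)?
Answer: 1/9608 ≈ 0.00010408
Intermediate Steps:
Q(O, P) = -8*P
Y = 9712 (Y = -1214*(-8) = 9712)
1/(Y + M(Q(11, 13))) = 1/(9712 - 8*13) = 1/(9712 - 104) = 1/9608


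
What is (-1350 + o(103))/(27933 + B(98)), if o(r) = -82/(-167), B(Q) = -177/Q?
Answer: -22086064/457121919 ≈ -0.048315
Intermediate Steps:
o(r) = 82/167 (o(r) = -82*(-1/167) = 82/167)
(-1350 + o(103))/(27933 + B(98)) = (-1350 + 82/167)/(27933 - 177/98) = -225368/(167*(27933 - 177*1/98)) = -225368/(167*(27933 - 177/98)) = -225368/(167*2737257/98) = -225368/167*98/2737257 = -22086064/457121919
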